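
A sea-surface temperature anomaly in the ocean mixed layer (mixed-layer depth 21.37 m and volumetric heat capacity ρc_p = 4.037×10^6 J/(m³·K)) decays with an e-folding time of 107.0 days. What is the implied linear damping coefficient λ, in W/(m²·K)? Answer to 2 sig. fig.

Areal heat capacity C = ρc_p × D = 4.037×10^6 × 21.37 = 8.63×10^7 J/(m^2 K).
τ = 107.0 days = 9.24×10^6 s.
λ = C / τ = 8.63×10^7 / 9.24×10^6 = 9.33 W/(m²·K).

9.3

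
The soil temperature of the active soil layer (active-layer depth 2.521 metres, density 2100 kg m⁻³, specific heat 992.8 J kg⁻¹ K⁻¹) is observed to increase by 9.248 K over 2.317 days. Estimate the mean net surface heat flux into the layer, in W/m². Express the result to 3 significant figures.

243

Areal heat capacity C = ρ c_p D = 2100 × 992.8 × 2.521 = 5.26×10^6 J/(m²·K).
Required heat per unit area: Q = C ΔT = 5.26×10^6 × 9.248 = 4.86×10^7 J/m².
Flux F = Q / Δt = 4.86×10^7 / 2.00×10^5 s = 243 W/m².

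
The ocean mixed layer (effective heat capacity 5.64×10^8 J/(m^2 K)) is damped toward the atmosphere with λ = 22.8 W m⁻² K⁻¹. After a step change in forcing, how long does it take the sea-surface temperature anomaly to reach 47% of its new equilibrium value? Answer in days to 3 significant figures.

182 days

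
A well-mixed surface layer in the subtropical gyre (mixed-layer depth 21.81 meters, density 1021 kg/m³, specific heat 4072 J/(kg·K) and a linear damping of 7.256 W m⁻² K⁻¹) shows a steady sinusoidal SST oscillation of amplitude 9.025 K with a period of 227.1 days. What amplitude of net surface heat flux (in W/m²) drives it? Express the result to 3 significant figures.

270

Areal heat capacity C = ρ c_p D = 1021 × 4072 × 21.81 = 9.07×10^7 J/(m²·K).
ω = 2π / 1.96×10^7 s = 3.20×10^-7 s⁻¹.
√((Cω)² + λ²) = √((29.0)² + 7.256²) = 29.9 W/(m²·K).
F₀ = A × √((Cω)²+λ²) = 9.025 × 29.9 = 270 W/m².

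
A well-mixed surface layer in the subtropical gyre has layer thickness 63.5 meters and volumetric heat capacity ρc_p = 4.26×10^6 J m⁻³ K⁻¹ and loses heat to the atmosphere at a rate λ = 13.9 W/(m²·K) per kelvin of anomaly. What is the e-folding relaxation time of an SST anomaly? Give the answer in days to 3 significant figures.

Areal heat capacity C = ρc_p × D = 4.26×10^6 × 63.5 = 2.71×10^8 J m⁻² K⁻¹.
Relaxation time τ = C / λ = 2.71×10^8 / 13.9 = 1.95×10^7 s.
In days: 1.95×10^7 s / (86400 s/day) = 225 days.

225 days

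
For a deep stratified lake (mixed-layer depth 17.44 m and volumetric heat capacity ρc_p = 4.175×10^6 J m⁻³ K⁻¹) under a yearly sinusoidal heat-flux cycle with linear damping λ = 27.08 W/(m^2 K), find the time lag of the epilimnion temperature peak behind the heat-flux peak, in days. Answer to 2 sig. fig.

29 days

Areal heat capacity C = ρc_p × D = 4.175×10^6 × 17.44 = 7.28×10^7 J/(m²·K).
ω = 2π / 3.15×10^7 s = 1.99×10^-7 s⁻¹.
Phase lag φ = arctan(Cω/λ) = arctan(14.5/27.08) = 0.492 rad.
Time lag = φ / ω = 0.492 / 1.99×10^-7 = 2.47×10^6 s = 28.6 days.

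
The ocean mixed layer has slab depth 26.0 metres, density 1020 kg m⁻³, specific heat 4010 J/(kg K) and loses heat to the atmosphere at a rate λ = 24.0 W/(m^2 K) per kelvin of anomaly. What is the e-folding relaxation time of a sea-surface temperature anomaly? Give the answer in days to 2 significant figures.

51 days

Areal heat capacity C = ρ c_p D = 1020 × 4010 × 26.0 = 1.06×10^8 J/(m²·K).
Relaxation time τ = C / λ = 1.06×10^8 / 24.0 = 4.43×10^6 s.
In days: 4.43×10^6 s / (86400 s/day) = 51.3 days.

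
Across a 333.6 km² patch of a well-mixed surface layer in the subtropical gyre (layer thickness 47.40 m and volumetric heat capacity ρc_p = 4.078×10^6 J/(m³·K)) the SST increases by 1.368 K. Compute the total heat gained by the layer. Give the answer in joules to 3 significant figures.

Areal heat capacity C = ρc_p × D = 4.078×10^6 × 47.40 = 1.93×10^8 J/(m^2 K).
Heat per unit area: q = C ΔT = 1.93×10^8 × 1.368 = 2.64×10^8 J/m².
Total heat: Q = q × A = 2.64×10^8 × (333.6 × 10⁶ m²) = 8.82×10^16 J.

8.82×10^16 J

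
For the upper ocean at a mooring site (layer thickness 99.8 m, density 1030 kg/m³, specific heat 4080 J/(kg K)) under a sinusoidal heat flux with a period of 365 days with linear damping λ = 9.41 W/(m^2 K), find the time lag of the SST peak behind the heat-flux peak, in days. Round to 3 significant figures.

Areal heat capacity C = ρ c_p D = 1030 × 4080 × 99.8 = 4.19×10^8 J m⁻² K⁻¹.
ω = 2π / 3.15×10^7 s = 1.99×10^-7 s⁻¹.
Phase lag φ = arctan(Cω/λ) = arctan(83.6/9.41) = 1.46 rad.
Time lag = φ / ω = 1.46 / 1.99×10^-7 = 7.32×10^6 s = 84.7 days.

84.7 days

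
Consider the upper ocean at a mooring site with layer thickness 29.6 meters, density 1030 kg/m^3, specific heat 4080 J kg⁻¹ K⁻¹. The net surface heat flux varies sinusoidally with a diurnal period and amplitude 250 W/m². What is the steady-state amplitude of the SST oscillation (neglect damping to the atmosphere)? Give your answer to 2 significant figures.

Areal heat capacity C = ρ c_p D = 1030 × 4080 × 29.6 = 1.24×10^8 J m⁻² K⁻¹.
Angular frequency ω = 2π / T = 2π / 86400 s = 7.27×10^-5 s⁻¹.
Cω = 1.24×10^8 × 7.27×10^-5 = 9050 W/(m²·K).
Amplitude A = F₀ / (Cω) = 250 / 9050 = 0.0276 K.

0.028 K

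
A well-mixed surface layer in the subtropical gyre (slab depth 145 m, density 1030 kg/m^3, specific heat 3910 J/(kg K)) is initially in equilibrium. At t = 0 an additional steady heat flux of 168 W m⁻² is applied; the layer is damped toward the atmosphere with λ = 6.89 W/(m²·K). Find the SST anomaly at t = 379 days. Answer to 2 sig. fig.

Areal heat capacity C = ρ c_p D = 1030 × 3910 × 145 = 5.84×10^8 J m⁻² K⁻¹.
τ = C / λ = 5.84×10^8 / 6.89 = 8.48×10^7 s.
Equilibrium anomaly ΔT_eq = F / λ = 168 / 6.89 = 24.4 K.
t = 379 days = 3.27×10^7 s, so t/τ = 0.386.
ΔT(t) = ΔT_eq (1 − e^(−t/τ)) = 24.4 × (1 − e^−0.386) = 7.81 K.

7.8 K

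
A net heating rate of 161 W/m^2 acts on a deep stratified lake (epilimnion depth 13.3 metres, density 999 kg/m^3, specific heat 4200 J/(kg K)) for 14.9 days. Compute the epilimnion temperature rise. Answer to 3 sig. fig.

3.71 K

Areal heat capacity C = ρ c_p D = 999 × 4200 × 13.3 = 5.58×10^7 J m⁻² K⁻¹.
Net heat input Q = F Δt = 161 × (14.9 days × 86400 s/day) = 2.07×10^8 J/m².
ΔT = Q / C = 2.07×10^8 / 5.58×10^7 = 3.71 K.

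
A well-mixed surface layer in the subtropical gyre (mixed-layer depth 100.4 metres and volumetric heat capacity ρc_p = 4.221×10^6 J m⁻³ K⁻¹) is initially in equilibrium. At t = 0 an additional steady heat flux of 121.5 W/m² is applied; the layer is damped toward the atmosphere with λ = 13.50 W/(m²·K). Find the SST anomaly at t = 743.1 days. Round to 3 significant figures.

7.84 K

Areal heat capacity C = ρc_p × D = 4.221×10^6 × 100.4 = 4.24×10^8 J/(m^2 K).
τ = C / λ = 4.24×10^8 / 13.50 = 3.14×10^7 s.
Equilibrium anomaly ΔT_eq = F / λ = 121.5 / 13.50 = 9.00 K.
t = 743.1 days = 6.42×10^7 s, so t/τ = 2.05.
ΔT(t) = ΔT_eq (1 − e^(−t/τ)) = 9.00 × (1 − e^−2.05) = 7.84 K.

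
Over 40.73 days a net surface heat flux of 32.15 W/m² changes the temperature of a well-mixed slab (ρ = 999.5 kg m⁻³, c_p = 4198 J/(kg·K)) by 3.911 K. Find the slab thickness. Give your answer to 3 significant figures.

6.89 m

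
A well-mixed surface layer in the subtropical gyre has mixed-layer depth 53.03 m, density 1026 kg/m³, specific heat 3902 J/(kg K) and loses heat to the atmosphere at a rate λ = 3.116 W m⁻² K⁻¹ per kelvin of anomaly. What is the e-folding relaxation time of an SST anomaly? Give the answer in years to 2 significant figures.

Areal heat capacity C = ρ c_p D = 1026 × 3902 × 53.03 = 2.12×10^8 J m⁻² K⁻¹.
Relaxation time τ = C / λ = 2.12×10^8 / 3.116 = 6.81×10^7 s.
In years: 6.81×10^7 s / (3.156×10^7 s/year) = 2.16 years.

2.2 years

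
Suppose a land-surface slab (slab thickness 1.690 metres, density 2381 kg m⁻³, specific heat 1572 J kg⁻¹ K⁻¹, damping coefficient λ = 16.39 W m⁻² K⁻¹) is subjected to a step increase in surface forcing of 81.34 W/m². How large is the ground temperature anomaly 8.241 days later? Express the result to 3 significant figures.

Areal heat capacity C = ρ c_p D = 2381 × 1572 × 1.690 = 6.33×10^6 J/(m²·K).
τ = C / λ = 6.33×10^6 / 16.39 = 3.86×10^5 s.
Equilibrium anomaly ΔT_eq = F / λ = 81.34 / 16.39 = 4.96 K.
t = 8.241 days = 7.12×10^5 s, so t/τ = 1.84.
ΔT(t) = ΔT_eq (1 − e^(−t/τ)) = 4.96 × (1 − e^−1.84) = 4.18 K.

4.18 K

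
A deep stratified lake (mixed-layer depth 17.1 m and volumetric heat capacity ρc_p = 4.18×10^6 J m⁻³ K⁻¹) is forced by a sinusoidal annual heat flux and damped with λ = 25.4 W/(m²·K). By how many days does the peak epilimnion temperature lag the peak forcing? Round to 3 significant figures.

29.7 days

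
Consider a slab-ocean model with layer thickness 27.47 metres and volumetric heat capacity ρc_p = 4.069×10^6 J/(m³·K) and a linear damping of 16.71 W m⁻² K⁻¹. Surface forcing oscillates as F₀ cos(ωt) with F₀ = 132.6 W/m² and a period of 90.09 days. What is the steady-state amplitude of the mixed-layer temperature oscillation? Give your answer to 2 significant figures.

Areal heat capacity C = ρc_p × D = 4.069×10^6 × 27.47 = 1.12×10^8 J/(m²·K).
Angular frequency ω = 2π / T = 2π / 7.78×10^6 s = 8.07×10^-7 s⁻¹.
√((Cω)² + λ²) = √((90.2)² + 16.71²) = 91.8 W/(m²·K).
Amplitude A = F₀ / √((Cω)²+λ²) = 132.6 / 91.8 = 1.45 K.

1.4 K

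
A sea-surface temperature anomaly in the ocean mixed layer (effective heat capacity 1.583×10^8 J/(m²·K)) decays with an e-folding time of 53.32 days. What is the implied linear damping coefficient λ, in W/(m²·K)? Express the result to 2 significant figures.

Areal heat capacity C = 1.583×10^8 J/(m²·K) (given).
τ = 53.32 days = 4.61×10^6 s.
λ = C / τ = 1.58×10^8 / 4.61×10^6 = 34.4 W/(m²·K).

34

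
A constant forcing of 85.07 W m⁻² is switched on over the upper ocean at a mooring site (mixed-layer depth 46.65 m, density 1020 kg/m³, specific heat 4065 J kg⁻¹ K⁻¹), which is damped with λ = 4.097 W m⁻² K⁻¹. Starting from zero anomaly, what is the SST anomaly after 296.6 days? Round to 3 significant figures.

Areal heat capacity C = ρ c_p D = 1020 × 4065 × 46.65 = 1.93×10^8 J/(m²·K).
τ = C / λ = 1.93×10^8 / 4.097 = 4.72×10^7 s.
Equilibrium anomaly ΔT_eq = F / λ = 85.07 / 4.097 = 20.8 K.
t = 296.6 days = 2.56×10^7 s, so t/τ = 0.543.
ΔT(t) = ΔT_eq (1 − e^(−t/τ)) = 20.8 × (1 − e^−0.543) = 8.70 K.

8.70 K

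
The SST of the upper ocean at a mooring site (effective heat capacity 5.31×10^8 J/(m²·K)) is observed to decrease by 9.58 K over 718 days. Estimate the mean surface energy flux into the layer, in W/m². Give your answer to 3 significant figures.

-82.0

Areal heat capacity C = 5.31×10^8 J/(m²·K) (given).
Required heat per unit area: Q = C ΔT = 5.31×10^8 × -9.58 = -5.09×10^9 J/m².
Flux F = Q / Δt = -5.09×10^9 / 6.20×10^7 s = -82.0 W/m².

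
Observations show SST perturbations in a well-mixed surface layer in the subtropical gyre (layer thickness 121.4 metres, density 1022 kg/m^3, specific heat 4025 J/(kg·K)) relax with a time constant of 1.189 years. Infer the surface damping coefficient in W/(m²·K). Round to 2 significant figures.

13

Areal heat capacity C = ρ c_p D = 1022 × 4025 × 121.4 = 4.99×10^8 J/(m^2 K).
τ = 1.189 years = 3.75×10^7 s.
λ = C / τ = 4.99×10^8 / 3.75×10^7 = 13.3 W/(m²·K).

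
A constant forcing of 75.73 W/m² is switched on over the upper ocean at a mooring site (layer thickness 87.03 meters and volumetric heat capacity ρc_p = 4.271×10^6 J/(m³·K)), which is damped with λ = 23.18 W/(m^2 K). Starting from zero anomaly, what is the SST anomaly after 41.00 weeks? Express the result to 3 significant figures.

Areal heat capacity C = ρc_p × D = 4.271×10^6 × 87.03 = 3.72×10^8 J/(m²·K).
τ = C / λ = 3.72×10^8 / 23.18 = 1.60×10^7 s.
Equilibrium anomaly ΔT_eq = F / λ = 75.73 / 23.18 = 3.27 K.
t = 41.00 weeks = 2.48×10^7 s, so t/τ = 1.55.
ΔT(t) = ΔT_eq (1 − e^(−t/τ)) = 3.27 × (1 − e^−1.55) = 2.57 K.

2.57 K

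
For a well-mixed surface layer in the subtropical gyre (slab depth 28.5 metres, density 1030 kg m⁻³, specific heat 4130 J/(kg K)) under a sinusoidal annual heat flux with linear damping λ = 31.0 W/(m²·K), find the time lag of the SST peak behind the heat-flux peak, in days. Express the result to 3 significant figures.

38.5 days

Areal heat capacity C = ρ c_p D = 1030 × 4130 × 28.5 = 1.21×10^8 J/(m²·K).
ω = 2π / 3.15×10^7 s = 1.99×10^-7 s⁻¹.
Phase lag φ = arctan(Cω/λ) = arctan(24.2/31.0) = 0.662 rad.
Time lag = φ / ω = 0.662 / 1.99×10^-7 = 3.32×10^6 s = 38.5 days.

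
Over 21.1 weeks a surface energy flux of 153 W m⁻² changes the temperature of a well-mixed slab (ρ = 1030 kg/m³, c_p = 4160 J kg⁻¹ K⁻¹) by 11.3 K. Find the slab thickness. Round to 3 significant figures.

40.3 m

Heat input Q = F Δt = 153 × 1.28×10^7 s = 1.95×10^9 J/m².
Required areal heat capacity C = Q / ΔT = 1.73×10^8 J/(m²·K).
Depth D = C / (ρ c_p) = 1.73×10^8 / (1030 × 4160) = 40.3 m.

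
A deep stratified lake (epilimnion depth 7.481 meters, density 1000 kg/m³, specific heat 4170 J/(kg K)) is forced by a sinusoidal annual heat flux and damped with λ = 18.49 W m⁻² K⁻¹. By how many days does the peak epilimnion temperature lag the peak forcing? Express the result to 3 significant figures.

18.8 days

Areal heat capacity C = ρ c_p D = 1000 × 4170 × 7.481 = 3.12×10^7 J/(m²·K).
ω = 2π / 3.15×10^7 s = 1.99×10^-7 s⁻¹.
Phase lag φ = arctan(Cω/λ) = arctan(6.22/18.49) = 0.324 rad.
Time lag = φ / ω = 0.324 / 1.99×10^-7 = 1.63×10^6 s = 18.8 days.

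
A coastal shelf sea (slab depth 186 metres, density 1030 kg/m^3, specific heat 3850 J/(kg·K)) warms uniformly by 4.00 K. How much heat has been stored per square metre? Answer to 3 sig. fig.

2.95×10^9

Areal heat capacity C = ρ c_p D = 1030 × 3850 × 186 = 7.38×10^8 J m⁻² K⁻¹.
ΔQ = C ΔT = 7.38×10^8 × 4.00 = 2.95×10^9 J/m².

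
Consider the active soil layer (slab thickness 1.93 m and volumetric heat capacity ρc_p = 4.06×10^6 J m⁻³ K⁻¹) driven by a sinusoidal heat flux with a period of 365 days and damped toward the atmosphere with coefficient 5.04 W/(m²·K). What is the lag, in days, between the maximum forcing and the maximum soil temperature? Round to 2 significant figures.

Areal heat capacity C = ρc_p × D = 4.06×10^6 × 1.93 = 7.84×10^6 J/(m^2 K).
ω = 2π / 3.15×10^7 s = 1.99×10^-7 s⁻¹.
Phase lag φ = arctan(Cω/λ) = arctan(1.56/5.04) = 0.300 rad.
Time lag = φ / ω = 0.300 / 1.99×10^-7 = 1.51×10^6 s = 17.4 days.

17 days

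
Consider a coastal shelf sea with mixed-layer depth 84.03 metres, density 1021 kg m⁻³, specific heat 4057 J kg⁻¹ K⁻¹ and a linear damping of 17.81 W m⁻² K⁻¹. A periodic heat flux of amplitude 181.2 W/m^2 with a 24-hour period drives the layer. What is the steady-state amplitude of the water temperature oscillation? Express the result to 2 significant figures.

0.0072 K

Areal heat capacity C = ρ c_p D = 1021 × 4057 × 84.03 = 3.48×10^8 J m⁻² K⁻¹.
Angular frequency ω = 2π / T = 2π / 86400 s = 7.27×10^-5 s⁻¹.
√((Cω)² + λ²) = √((25300)² + 17.81²) = 25300 W/(m²·K).
Amplitude A = F₀ / √((Cω)²+λ²) = 181.2 / 25300 = 0.00716 K.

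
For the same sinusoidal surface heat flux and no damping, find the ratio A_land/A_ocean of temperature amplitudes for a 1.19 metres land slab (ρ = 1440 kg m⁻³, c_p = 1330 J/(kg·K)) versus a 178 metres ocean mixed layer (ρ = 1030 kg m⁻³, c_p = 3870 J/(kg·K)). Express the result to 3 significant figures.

C_ocean = 1030 × 3870 × 178 = 7.10×10^8 J/(m²·K).
C_land = 1440 × 1330 × 1.19 = 2.28×10^6 J/(m²·K).
Undamped amplitude ∝ 1/C, so A_land/A_ocean = C_ocean/C_land = 311.

311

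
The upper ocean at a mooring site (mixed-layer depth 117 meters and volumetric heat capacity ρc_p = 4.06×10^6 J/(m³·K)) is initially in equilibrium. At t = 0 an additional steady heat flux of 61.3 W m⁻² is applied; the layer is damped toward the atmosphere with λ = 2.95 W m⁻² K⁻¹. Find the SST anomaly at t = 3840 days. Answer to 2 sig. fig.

18 K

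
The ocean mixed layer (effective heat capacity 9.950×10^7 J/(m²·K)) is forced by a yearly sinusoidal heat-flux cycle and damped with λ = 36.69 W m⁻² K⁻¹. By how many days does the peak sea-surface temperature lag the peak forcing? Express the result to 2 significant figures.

29 days

Areal heat capacity C = 9.950×10^7 J/(m²·K) (given).
ω = 2π / 3.15×10^7 s = 1.99×10^-7 s⁻¹.
Phase lag φ = arctan(Cω/λ) = arctan(19.8/36.69) = 0.495 rad.
Time lag = φ / ω = 0.495 / 1.99×10^-7 = 2.49×10^6 s = 28.8 days.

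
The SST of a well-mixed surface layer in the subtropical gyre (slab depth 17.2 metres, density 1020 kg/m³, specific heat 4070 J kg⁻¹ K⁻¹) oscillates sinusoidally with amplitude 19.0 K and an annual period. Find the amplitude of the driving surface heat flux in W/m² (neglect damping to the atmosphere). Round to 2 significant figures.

270

Areal heat capacity C = ρ c_p D = 1020 × 4070 × 17.2 = 7.14×10^7 J/(m²·K).
ω = 2π / 3.15×10^7 s = 1.99×10^-7 s⁻¹.
Cω = 7.14×10^7 × 1.99×10^-7 = 14.2 W/(m²·K).
F₀ = A × Cω = 19.0 × 14.2 = 270 W/m².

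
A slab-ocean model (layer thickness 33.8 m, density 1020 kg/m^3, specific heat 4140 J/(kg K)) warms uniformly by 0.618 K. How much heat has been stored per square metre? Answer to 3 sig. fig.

Areal heat capacity C = ρ c_p D = 1020 × 4140 × 33.8 = 1.43×10^8 J m⁻² K⁻¹.
ΔQ = C ΔT = 1.43×10^8 × 0.618 = 8.82×10^7 J/m².

8.82×10^7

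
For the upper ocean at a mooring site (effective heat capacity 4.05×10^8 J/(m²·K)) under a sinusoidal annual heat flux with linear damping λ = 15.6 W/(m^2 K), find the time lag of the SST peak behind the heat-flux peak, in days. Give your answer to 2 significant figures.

Areal heat capacity C = 4.05×10^8 J/(m²·K) (given).
ω = 2π / 3.15×10^7 s = 1.99×10^-7 s⁻¹.
Phase lag φ = arctan(Cω/λ) = arctan(80.7/15.6) = 1.38 rad.
Time lag = φ / ω = 1.38 / 1.99×10^-7 = 6.93×10^6 s = 80.2 days.

80 days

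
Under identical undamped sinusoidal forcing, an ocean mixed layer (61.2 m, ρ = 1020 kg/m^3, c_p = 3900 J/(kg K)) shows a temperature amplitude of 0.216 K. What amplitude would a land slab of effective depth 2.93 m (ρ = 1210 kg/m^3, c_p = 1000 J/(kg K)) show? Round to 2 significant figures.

15 K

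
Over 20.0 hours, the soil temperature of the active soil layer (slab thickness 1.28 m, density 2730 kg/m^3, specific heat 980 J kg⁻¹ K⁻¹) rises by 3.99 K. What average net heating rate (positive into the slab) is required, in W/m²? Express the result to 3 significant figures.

Areal heat capacity C = ρ c_p D = 2730 × 980 × 1.28 = 3.42×10^6 J m⁻² K⁻¹.
Required heat per unit area: Q = C ΔT = 3.42×10^6 × 3.99 = 1.37×10^7 J/m².
Flux F = Q / Δt = 1.37×10^7 / 72000 s = 190 W/m².

190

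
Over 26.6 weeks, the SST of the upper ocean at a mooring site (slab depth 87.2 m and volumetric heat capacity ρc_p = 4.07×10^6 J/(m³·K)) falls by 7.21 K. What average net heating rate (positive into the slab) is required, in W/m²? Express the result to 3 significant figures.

-159

Areal heat capacity C = ρc_p × D = 4.07×10^6 × 87.2 = 3.55×10^8 J/(m^2 K).
Required heat per unit area: Q = C ΔT = 3.55×10^8 × -7.21 = -2.56×10^9 J/m².
Flux F = Q / Δt = -2.56×10^9 / 1.61×10^7 s = -159 W/m².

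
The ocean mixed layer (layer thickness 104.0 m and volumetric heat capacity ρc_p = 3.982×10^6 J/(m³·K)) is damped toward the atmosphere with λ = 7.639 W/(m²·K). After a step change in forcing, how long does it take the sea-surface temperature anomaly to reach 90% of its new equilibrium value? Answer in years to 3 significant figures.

Areal heat capacity C = ρc_p × D = 3.982×10^6 × 104.0 = 4.14×10^8 J m⁻² K⁻¹.
τ = C / λ = 4.14×10^8 / 7.639 = 5.42×10^7 s.
Fraction reached: 1 − e^(−t/τ) = 0.90 ⇒ t = −τ ln(1 − 0.90) = τ × 2.30.
t = 1.25×10^8 s = 3.96 years.

3.96 years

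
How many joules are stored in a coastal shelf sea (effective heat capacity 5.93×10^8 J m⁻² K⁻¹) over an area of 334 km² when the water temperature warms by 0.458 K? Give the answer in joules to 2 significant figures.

9.1×10^16 J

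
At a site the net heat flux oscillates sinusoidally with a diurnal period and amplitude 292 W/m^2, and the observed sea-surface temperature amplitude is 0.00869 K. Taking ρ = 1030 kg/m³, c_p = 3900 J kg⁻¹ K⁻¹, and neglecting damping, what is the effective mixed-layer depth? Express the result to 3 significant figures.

115 m

ω = 2π / 86400 s = 7.27×10^-5 s⁻¹.
Required C = F₀ / (A ω) = 292 / (0.00869 × 7.27×10^-5) = 4.62×10^8 J/(m²·K).
D = C / (ρ c_p) = 4.62×10^8 / (1030 × 3900) = 115 m.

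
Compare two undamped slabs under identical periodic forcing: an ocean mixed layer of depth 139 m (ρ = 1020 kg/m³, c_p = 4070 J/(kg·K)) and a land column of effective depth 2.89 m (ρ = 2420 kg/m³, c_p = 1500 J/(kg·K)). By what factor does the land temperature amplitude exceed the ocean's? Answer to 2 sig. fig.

55

C_ocean = 1020 × 4070 × 139 = 5.77×10^8 J/(m²·K).
C_land = 2420 × 1500 × 2.89 = 1.05×10^7 J/(m²·K).
Undamped amplitude ∝ 1/C, so A_land/A_ocean = C_ocean/C_land = 55.0.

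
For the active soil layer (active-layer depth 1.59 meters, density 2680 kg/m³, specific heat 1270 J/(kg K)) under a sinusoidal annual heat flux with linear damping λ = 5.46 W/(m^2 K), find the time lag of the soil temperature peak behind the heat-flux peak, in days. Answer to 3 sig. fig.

Areal heat capacity C = ρ c_p D = 2680 × 1270 × 1.59 = 5.41×10^6 J m⁻² K⁻¹.
ω = 2π / 3.15×10^7 s = 1.99×10^-7 s⁻¹.
Phase lag φ = arctan(Cω/λ) = arctan(1.08/5.46) = 0.195 rad.
Time lag = φ / ω = 0.195 / 1.99×10^-7 = 9.79×10^5 s = 11.3 days.

11.3 days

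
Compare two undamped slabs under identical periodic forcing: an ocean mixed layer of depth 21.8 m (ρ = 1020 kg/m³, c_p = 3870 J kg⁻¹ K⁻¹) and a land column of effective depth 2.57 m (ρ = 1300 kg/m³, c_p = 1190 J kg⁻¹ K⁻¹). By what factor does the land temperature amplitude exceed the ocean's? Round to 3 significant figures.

C_ocean = 1020 × 3870 × 21.8 = 8.61×10^7 J/(m²·K).
C_land = 1300 × 1190 × 2.57 = 3.98×10^6 J/(m²·K).
Undamped amplitude ∝ 1/C, so A_land/A_ocean = C_ocean/C_land = 21.6.

21.6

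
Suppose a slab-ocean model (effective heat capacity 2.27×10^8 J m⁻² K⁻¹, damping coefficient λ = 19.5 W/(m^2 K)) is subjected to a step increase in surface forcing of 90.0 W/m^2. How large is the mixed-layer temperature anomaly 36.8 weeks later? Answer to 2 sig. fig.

Areal heat capacity C = 2.27×10^8 J m⁻² K⁻¹ (given).
τ = C / λ = 2.27×10^8 / 19.5 = 1.16×10^7 s.
Equilibrium anomaly ΔT_eq = F / λ = 90.0 / 19.5 = 4.62 K.
t = 36.8 weeks = 2.23×10^7 s, so t/τ = 1.91.
ΔT(t) = ΔT_eq (1 − e^(−t/τ)) = 4.62 × (1 − e^−1.91) = 3.93 K.

3.9 K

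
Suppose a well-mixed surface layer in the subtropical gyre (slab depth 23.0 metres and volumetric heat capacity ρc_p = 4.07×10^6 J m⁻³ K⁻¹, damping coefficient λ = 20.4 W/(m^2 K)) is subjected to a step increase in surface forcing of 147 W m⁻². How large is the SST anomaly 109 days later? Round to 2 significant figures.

Areal heat capacity C = ρc_p × D = 4.07×10^6 × 23.0 = 9.36×10^7 J/(m²·K).
τ = C / λ = 9.36×10^7 / 20.4 = 4.59×10^6 s.
Equilibrium anomaly ΔT_eq = F / λ = 147 / 20.4 = 7.21 K.
t = 109 days = 9.42×10^6 s, so t/τ = 2.05.
ΔT(t) = ΔT_eq (1 − e^(−t/τ)) = 7.21 × (1 − e^−2.05) = 6.28 K.

6.3 K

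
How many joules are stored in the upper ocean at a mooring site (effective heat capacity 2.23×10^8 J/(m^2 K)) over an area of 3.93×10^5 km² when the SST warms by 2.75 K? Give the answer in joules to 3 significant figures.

2.41×10^20 J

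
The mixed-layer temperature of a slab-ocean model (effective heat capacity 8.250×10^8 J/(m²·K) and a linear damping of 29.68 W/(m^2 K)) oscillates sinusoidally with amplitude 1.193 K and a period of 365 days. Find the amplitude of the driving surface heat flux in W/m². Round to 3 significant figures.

199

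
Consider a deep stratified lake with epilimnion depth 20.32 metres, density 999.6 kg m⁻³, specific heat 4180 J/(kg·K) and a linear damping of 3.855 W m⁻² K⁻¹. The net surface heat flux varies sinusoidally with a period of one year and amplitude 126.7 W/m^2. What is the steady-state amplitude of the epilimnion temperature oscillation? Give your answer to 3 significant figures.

7.30 K

Areal heat capacity C = ρ c_p D = 999.6 × 4180 × 20.32 = 8.49×10^7 J/(m^2 K).
Angular frequency ω = 2π / T = 2π / 3.15×10^7 s = 1.99×10^-7 s⁻¹.
√((Cω)² + λ²) = √((16.9)² + 3.855²) = 17.3 W/(m²·K).
Amplitude A = F₀ / √((Cω)²+λ²) = 126.7 / 17.3 = 7.30 K.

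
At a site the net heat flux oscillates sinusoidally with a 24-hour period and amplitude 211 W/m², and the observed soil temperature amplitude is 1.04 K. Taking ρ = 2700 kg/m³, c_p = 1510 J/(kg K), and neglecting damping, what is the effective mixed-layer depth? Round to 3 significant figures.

ω = 2π / 86400 s = 7.27×10^-5 s⁻¹.
Required C = F₀ / (A ω) = 211 / (1.04 × 7.27×10^-5) = 2.79×10^6 J/(m²·K).
D = C / (ρ c_p) = 2.79×10^6 / (2700 × 1510) = 0.684 m.

0.684 m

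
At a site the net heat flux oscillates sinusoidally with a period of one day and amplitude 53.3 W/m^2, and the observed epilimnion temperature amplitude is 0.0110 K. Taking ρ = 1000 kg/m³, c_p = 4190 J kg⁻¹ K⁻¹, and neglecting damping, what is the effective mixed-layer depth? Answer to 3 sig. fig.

ω = 2π / 86400 s = 7.27×10^-5 s⁻¹.
Required C = F₀ / (A ω) = 53.3 / (0.0110 × 7.27×10^-5) = 6.66×10^7 J/(m²·K).
D = C / (ρ c_p) = 6.66×10^7 / (1000 × 4190) = 15.9 m.

15.9 m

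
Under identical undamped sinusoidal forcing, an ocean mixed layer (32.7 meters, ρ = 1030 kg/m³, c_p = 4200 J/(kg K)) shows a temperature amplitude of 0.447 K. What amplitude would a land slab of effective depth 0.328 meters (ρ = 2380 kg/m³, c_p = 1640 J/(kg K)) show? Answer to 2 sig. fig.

49 K

C_ocean = 1.41×10^8 J/(m²·K); C_land = 1.28×10^6 J/(m²·K).
A ∝ 1/C ⇒ A_land = A_ocean × C_ocean/C_land = 0.447 × 110 = 49.4 K.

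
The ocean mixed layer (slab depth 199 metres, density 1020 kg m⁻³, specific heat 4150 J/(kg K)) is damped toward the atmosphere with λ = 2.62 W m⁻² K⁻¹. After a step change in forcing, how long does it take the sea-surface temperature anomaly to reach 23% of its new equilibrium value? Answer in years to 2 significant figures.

2.7 years

Areal heat capacity C = ρ c_p D = 1020 × 4150 × 199 = 8.42×10^8 J/(m²·K).
τ = C / λ = 8.42×10^8 / 2.62 = 3.22×10^8 s.
Fraction reached: 1 − e^(−t/τ) = 0.23 ⇒ t = −τ ln(1 − 0.23) = τ × 0.261.
t = 8.40×10^7 s = 2.66 years.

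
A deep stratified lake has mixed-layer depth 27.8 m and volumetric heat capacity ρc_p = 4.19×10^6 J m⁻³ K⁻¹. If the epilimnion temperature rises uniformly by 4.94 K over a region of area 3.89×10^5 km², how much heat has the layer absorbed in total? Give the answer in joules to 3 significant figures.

Areal heat capacity C = ρc_p × D = 4.19×10^6 × 27.8 = 1.16×10^8 J m⁻² K⁻¹.
Heat per unit area: q = C ΔT = 1.16×10^8 × 4.94 = 5.75×10^8 J/m².
Total heat: Q = q × A = 5.75×10^8 × (3.89×10^5 × 10⁶ m²) = 2.24×10^20 J.

2.24×10^20 J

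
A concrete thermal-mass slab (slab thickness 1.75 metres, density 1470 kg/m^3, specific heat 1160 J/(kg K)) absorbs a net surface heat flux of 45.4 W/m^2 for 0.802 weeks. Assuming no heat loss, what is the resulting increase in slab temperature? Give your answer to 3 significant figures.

7.38 K

Areal heat capacity C = ρ c_p D = 1470 × 1160 × 1.75 = 2.98×10^6 J m⁻² K⁻¹.
Net heat input Q = F Δt = 45.4 × (0.802 weeks × 6.048×10^5 s/week) = 2.20×10^7 J/m².
ΔT = Q / C = 2.20×10^7 / 2.98×10^6 = 7.38 K.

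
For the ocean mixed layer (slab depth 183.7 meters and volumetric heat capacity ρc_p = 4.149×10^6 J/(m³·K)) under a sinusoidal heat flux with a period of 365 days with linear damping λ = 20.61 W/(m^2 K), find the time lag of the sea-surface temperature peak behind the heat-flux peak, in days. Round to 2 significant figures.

Areal heat capacity C = ρc_p × D = 4.149×10^6 × 183.7 = 7.62×10^8 J/(m^2 K).
ω = 2π / 3.15×10^7 s = 1.99×10^-7 s⁻¹.
Phase lag φ = arctan(Cω/λ) = arctan(152/20.61) = 1.44 rad.
Time lag = φ / ω = 1.44 / 1.99×10^-7 = 7.21×10^6 s = 83.4 days.

83 days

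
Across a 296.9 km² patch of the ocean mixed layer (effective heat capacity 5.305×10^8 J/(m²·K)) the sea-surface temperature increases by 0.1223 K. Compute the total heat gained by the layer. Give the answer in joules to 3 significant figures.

1.93×10^16 J

Areal heat capacity C = 5.305×10^8 J/(m²·K) (given).
Heat per unit area: q = C ΔT = 5.30×10^8 × 0.1223 = 6.49×10^7 J/m².
Total heat: Q = q × A = 6.49×10^7 × (296.9 × 10⁶ m²) = 1.93×10^16 J.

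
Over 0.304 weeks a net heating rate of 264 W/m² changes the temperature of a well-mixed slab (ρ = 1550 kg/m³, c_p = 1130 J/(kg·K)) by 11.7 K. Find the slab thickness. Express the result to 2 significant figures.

2.4 m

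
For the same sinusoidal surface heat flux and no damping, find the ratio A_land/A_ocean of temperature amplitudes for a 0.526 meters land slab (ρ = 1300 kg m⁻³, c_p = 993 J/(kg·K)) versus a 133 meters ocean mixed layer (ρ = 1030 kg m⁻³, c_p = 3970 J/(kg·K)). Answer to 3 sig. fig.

801

C_ocean = 1030 × 3970 × 133 = 5.44×10^8 J/(m²·K).
C_land = 1300 × 993 × 0.526 = 6.79×10^5 J/(m²·K).
Undamped amplitude ∝ 1/C, so A_land/A_ocean = C_ocean/C_land = 801.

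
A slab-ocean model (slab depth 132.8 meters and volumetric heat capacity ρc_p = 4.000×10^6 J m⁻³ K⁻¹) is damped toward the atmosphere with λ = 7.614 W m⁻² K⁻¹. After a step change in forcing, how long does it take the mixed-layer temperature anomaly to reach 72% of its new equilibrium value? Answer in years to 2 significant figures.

2.8 years

Areal heat capacity C = ρc_p × D = 4.000×10^6 × 132.8 = 5.31×10^8 J/(m^2 K).
τ = C / λ = 5.31×10^8 / 7.614 = 6.98×10^7 s.
Fraction reached: 1 − e^(−t/τ) = 0.72 ⇒ t = −τ ln(1 − 0.72) = τ × 1.27.
t = 8.88×10^7 s = 2.81 years.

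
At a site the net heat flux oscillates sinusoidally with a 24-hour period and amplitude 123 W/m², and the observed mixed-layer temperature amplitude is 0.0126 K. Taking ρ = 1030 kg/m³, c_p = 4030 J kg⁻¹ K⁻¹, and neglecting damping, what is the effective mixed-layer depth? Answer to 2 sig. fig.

ω = 2π / 86400 s = 7.27×10^-5 s⁻¹.
Required C = F₀ / (A ω) = 123 / (0.0126 × 7.27×10^-5) = 1.34×10^8 J/(m²·K).
D = C / (ρ c_p) = 1.34×10^8 / (1030 × 4030) = 32.3 m.

32 m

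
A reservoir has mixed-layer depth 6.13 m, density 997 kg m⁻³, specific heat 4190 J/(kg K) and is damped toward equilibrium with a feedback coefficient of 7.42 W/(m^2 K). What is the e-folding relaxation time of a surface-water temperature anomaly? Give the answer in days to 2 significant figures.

Areal heat capacity C = ρ c_p D = 997 × 4190 × 6.13 = 2.56×10^7 J m⁻² K⁻¹.
Relaxation time τ = C / λ = 2.56×10^7 / 7.42 = 3.45×10^6 s.
In days: 3.45×10^6 s / (86400 s/day) = 39.9 days.

40 days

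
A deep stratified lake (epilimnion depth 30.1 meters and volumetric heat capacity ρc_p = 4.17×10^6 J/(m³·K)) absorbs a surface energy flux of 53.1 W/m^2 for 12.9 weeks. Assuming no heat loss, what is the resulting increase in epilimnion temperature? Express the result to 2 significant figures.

Areal heat capacity C = ρc_p × D = 4.17×10^6 × 30.1 = 1.26×10^8 J/(m²·K).
Net heat input Q = F Δt = 53.1 × (12.9 weeks × 6.048×10^5 s/week) = 4.14×10^8 J/m².
ΔT = Q / C = 4.14×10^8 / 1.26×10^8 = 3.30 K.

3.3 K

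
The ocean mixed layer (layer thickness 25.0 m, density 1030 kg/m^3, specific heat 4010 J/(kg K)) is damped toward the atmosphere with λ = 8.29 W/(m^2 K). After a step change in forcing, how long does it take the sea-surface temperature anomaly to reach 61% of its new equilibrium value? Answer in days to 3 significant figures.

136 days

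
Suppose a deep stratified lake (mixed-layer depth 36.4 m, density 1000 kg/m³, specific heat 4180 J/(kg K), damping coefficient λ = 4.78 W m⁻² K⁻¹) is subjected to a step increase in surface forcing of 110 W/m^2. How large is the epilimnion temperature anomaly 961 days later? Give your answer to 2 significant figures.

Areal heat capacity C = ρ c_p D = 1000 × 4180 × 36.4 = 1.52×10^8 J/(m^2 K).
τ = C / λ = 1.52×10^8 / 4.78 = 3.18×10^7 s.
Equilibrium anomaly ΔT_eq = F / λ = 110 / 4.78 = 23.0 K.
t = 961 days = 8.30×10^7 s, so t/τ = 2.61.
ΔT(t) = ΔT_eq (1 − e^(−t/τ)) = 23.0 × (1 − e^−2.61) = 21.3 K.

21 K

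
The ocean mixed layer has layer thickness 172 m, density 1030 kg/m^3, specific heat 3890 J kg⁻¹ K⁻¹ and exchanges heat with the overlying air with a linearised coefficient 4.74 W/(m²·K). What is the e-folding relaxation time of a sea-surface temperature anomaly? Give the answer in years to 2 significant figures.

Areal heat capacity C = ρ c_p D = 1030 × 3890 × 172 = 6.89×10^8 J m⁻² K⁻¹.
Relaxation time τ = C / λ = 6.89×10^8 / 4.74 = 1.45×10^8 s.
In years: 1.45×10^8 s / (3.156×10^7 s/year) = 4.61 years.

4.6 years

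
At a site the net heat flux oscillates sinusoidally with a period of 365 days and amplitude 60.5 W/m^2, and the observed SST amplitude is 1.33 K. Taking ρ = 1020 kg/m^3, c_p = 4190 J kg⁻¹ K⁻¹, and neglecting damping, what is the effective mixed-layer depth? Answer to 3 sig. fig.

53.4 m

ω = 2π / 3.15×10^7 s = 1.99×10^-7 s⁻¹.
Required C = F₀ / (A ω) = 60.5 / (1.33 × 1.99×10^-7) = 2.28×10^8 J/(m²·K).
D = C / (ρ c_p) = 2.28×10^8 / (1020 × 4190) = 53.4 m.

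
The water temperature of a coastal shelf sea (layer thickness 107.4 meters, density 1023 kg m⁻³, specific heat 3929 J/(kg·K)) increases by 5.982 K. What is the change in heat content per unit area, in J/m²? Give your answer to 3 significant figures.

2.58×10^9

Areal heat capacity C = ρ c_p D = 1023 × 3929 × 107.4 = 4.32×10^8 J/(m^2 K).
ΔQ = C ΔT = 4.32×10^8 × 5.982 = 2.58×10^9 J/m².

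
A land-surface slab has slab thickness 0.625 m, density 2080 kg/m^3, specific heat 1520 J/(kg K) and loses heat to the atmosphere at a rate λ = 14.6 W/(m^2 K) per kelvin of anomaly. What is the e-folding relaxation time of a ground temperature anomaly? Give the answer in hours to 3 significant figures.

Areal heat capacity C = ρ c_p D = 2080 × 1520 × 0.625 = 1.98×10^6 J/(m²·K).
Relaxation time τ = C / λ = 1.98×10^6 / 14.6 = 1.35×10^5 s.
In hours: 1.35×10^5 s / (3600 s/hour) = 37.6 hours.

37.6 hours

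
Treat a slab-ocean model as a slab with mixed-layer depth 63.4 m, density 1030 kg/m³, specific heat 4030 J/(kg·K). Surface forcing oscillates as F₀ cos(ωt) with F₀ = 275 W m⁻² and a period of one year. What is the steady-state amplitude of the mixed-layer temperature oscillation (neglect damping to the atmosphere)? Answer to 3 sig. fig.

5.24 K

Areal heat capacity C = ρ c_p D = 1030 × 4030 × 63.4 = 2.63×10^8 J/(m^2 K).
Angular frequency ω = 2π / T = 2π / 3.15×10^7 s = 1.99×10^-7 s⁻¹.
Cω = 2.63×10^8 × 1.99×10^-7 = 52.4 W/(m²·K).
Amplitude A = F₀ / (Cω) = 275 / 52.4 = 5.24 K.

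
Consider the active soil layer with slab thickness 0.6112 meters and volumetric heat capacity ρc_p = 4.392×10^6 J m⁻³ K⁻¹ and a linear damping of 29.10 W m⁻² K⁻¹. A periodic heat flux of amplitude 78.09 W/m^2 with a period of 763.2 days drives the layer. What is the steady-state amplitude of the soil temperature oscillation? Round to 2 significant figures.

Areal heat capacity C = ρc_p × D = 4.392×10^6 × 0.6112 = 2.68×10^6 J/(m²·K).
Angular frequency ω = 2π / T = 2π / 6.59×10^7 s = 9.53×10^-8 s⁻¹.
√((Cω)² + λ²) = √((0.256)² + 29.10²) = 29.1 W/(m²·K).
Amplitude A = F₀ / √((Cω)²+λ²) = 78.09 / 29.1 = 2.68 K.

2.7 K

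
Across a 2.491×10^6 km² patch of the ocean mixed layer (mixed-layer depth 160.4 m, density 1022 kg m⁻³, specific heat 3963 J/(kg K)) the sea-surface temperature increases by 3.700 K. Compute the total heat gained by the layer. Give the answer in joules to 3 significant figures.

5.99×10^21 J

Areal heat capacity C = ρ c_p D = 1022 × 3963 × 160.4 = 6.50×10^8 J/(m²·K).
Heat per unit area: q = C ΔT = 6.50×10^8 × 3.700 = 2.40×10^9 J/m².
Total heat: Q = q × A = 2.40×10^9 × (2.491×10^6 × 10⁶ m²) = 5.99×10^21 J.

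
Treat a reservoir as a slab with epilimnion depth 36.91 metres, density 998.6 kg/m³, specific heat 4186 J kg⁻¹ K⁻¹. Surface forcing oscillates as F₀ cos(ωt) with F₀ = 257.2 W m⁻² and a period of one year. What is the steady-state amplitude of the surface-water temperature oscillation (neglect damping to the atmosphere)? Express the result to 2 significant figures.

8.4 K

Areal heat capacity C = ρ c_p D = 998.6 × 4186 × 36.91 = 1.54×10^8 J/(m^2 K).
Angular frequency ω = 2π / T = 2π / 3.15×10^7 s = 1.99×10^-7 s⁻¹.
Cω = 1.54×10^8 × 1.99×10^-7 = 30.7 W/(m²·K).
Amplitude A = F₀ / (Cω) = 257.2 / 30.7 = 8.37 K.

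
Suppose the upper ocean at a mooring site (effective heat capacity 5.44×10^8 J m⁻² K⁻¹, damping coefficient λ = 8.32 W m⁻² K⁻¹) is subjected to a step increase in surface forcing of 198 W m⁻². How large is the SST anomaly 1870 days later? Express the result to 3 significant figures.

21.8 K

Areal heat capacity C = 5.44×10^8 J m⁻² K⁻¹ (given).
τ = C / λ = 5.44×10^8 / 8.32 = 6.54×10^7 s.
Equilibrium anomaly ΔT_eq = F / λ = 198 / 8.32 = 23.8 K.
t = 1870 days = 1.62×10^8 s, so t/τ = 2.47.
ΔT(t) = ΔT_eq (1 − e^(−t/τ)) = 23.8 × (1 − e^−2.47) = 21.8 K.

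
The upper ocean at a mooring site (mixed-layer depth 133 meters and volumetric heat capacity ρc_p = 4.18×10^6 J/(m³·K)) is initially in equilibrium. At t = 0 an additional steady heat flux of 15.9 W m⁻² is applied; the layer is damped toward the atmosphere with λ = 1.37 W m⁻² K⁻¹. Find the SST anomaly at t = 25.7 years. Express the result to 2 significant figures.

Areal heat capacity C = ρc_p × D = 4.18×10^6 × 133 = 5.56×10^8 J/(m²·K).
τ = C / λ = 5.56×10^8 / 1.37 = 4.06×10^8 s.
Equilibrium anomaly ΔT_eq = F / λ = 15.9 / 1.37 = 11.6 K.
t = 25.7 years = 8.11×10^8 s, so t/τ = 2.00.
ΔT(t) = ΔT_eq (1 − e^(−t/τ)) = 11.6 × (1 − e^−2.00) = 10.0 K.

10 K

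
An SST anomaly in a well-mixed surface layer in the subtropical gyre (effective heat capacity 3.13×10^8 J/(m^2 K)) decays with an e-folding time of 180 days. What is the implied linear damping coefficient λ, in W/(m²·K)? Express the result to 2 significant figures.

20

Areal heat capacity C = 3.13×10^8 J/(m^2 K) (given).
τ = 180 days = 1.56×10^7 s.
λ = C / τ = 3.13×10^8 / 1.56×10^7 = 20.1 W/(m²·K).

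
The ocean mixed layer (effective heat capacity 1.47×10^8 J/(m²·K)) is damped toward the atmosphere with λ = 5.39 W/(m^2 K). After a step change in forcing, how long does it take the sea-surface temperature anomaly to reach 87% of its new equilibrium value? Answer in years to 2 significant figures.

Areal heat capacity C = 1.47×10^8 J/(m²·K) (given).
τ = C / λ = 1.47×10^8 / 5.39 = 2.73×10^7 s.
Fraction reached: 1 − e^(−t/τ) = 0.87 ⇒ t = −τ ln(1 − 0.87) = τ × 2.04.
t = 5.56×10^7 s = 1.76 years.

1.8 years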